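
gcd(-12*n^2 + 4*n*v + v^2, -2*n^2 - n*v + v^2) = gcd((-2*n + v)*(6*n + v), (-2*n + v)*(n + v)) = -2*n + v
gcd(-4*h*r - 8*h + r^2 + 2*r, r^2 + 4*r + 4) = r + 2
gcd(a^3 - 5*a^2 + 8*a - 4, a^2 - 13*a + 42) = 1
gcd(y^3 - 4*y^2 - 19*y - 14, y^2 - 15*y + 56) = y - 7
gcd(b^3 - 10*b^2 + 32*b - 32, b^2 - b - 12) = b - 4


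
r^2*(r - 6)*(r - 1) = r^4 - 7*r^3 + 6*r^2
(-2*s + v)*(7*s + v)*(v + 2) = -14*s^2*v - 28*s^2 + 5*s*v^2 + 10*s*v + v^3 + 2*v^2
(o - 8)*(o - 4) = o^2 - 12*o + 32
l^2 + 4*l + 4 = (l + 2)^2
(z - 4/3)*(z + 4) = z^2 + 8*z/3 - 16/3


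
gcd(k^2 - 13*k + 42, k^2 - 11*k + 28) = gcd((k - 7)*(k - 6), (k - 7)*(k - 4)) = k - 7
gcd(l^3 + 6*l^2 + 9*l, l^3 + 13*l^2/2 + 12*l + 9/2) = l^2 + 6*l + 9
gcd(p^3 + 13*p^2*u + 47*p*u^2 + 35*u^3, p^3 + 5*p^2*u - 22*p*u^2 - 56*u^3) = p + 7*u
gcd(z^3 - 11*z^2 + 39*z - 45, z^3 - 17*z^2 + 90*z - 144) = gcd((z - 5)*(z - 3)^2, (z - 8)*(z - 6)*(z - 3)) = z - 3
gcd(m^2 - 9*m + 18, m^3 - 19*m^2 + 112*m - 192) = m - 3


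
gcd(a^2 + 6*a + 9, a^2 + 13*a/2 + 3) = 1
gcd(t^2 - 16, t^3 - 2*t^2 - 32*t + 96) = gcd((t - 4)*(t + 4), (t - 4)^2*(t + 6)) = t - 4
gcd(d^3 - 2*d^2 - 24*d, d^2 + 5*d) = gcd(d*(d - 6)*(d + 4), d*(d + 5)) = d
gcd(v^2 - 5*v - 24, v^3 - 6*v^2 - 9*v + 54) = v + 3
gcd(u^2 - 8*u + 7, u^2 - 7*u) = u - 7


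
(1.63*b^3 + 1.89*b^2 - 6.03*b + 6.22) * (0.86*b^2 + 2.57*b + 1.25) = 1.4018*b^5 + 5.8145*b^4 + 1.709*b^3 - 7.7854*b^2 + 8.4479*b + 7.775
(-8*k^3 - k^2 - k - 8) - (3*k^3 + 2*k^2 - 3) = -11*k^3 - 3*k^2 - k - 5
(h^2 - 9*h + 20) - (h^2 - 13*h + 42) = 4*h - 22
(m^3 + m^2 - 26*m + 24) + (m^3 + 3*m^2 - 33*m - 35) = 2*m^3 + 4*m^2 - 59*m - 11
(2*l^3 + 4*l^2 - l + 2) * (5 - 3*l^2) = -6*l^5 - 12*l^4 + 13*l^3 + 14*l^2 - 5*l + 10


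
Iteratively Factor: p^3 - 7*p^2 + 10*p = (p - 2)*(p^2 - 5*p) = (p - 5)*(p - 2)*(p)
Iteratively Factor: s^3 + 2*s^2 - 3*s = (s)*(s^2 + 2*s - 3) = s*(s + 3)*(s - 1)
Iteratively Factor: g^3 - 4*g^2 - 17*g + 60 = (g + 4)*(g^2 - 8*g + 15) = (g - 3)*(g + 4)*(g - 5)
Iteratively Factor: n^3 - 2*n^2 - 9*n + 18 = (n + 3)*(n^2 - 5*n + 6) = (n - 3)*(n + 3)*(n - 2)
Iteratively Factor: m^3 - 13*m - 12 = (m + 1)*(m^2 - m - 12) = (m - 4)*(m + 1)*(m + 3)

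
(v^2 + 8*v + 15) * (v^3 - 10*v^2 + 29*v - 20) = v^5 - 2*v^4 - 36*v^3 + 62*v^2 + 275*v - 300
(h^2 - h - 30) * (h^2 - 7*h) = h^4 - 8*h^3 - 23*h^2 + 210*h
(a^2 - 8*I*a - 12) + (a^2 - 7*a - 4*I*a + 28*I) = 2*a^2 - 7*a - 12*I*a - 12 + 28*I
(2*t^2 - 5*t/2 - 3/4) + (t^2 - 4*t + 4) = 3*t^2 - 13*t/2 + 13/4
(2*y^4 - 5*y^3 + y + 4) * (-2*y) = -4*y^5 + 10*y^4 - 2*y^2 - 8*y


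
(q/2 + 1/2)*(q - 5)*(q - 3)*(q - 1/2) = q^4/2 - 15*q^3/4 + 21*q^2/4 + 23*q/4 - 15/4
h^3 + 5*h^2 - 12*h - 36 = (h - 3)*(h + 2)*(h + 6)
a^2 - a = a*(a - 1)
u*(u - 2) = u^2 - 2*u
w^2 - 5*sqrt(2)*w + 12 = (w - 3*sqrt(2))*(w - 2*sqrt(2))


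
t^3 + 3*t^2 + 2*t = t*(t + 1)*(t + 2)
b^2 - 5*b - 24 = (b - 8)*(b + 3)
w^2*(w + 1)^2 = w^4 + 2*w^3 + w^2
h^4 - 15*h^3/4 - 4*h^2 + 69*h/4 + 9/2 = (h - 3)^2*(h + 1/4)*(h + 2)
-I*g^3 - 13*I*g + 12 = (g - 4*I)*(g + 3*I)*(-I*g + 1)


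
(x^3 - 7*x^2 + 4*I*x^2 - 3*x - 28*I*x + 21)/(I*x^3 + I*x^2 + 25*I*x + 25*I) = (-I*x^3 + x^2*(4 + 7*I) + x*(-28 + 3*I) - 21*I)/(x^3 + x^2 + 25*x + 25)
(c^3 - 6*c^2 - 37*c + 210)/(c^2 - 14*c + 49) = (c^2 + c - 30)/(c - 7)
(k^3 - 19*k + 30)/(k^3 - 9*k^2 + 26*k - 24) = (k + 5)/(k - 4)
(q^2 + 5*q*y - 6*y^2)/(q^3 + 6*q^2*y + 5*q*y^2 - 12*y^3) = (q + 6*y)/(q^2 + 7*q*y + 12*y^2)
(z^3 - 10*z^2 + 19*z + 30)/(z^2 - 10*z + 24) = (z^2 - 4*z - 5)/(z - 4)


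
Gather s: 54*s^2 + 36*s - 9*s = 54*s^2 + 27*s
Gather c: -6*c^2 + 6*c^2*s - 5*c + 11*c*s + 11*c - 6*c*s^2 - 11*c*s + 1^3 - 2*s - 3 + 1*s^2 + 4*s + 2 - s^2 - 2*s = c^2*(6*s - 6) + c*(6 - 6*s^2)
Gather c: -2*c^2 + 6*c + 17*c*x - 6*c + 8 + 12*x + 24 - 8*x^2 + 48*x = -2*c^2 + 17*c*x - 8*x^2 + 60*x + 32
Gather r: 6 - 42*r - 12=-42*r - 6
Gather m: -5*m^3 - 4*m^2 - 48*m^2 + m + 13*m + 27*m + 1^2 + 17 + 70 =-5*m^3 - 52*m^2 + 41*m + 88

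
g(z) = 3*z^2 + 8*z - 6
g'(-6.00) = -28.00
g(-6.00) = 54.00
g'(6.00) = 44.00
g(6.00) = 150.00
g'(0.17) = 9.02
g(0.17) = -4.55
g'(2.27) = 21.62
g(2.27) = 27.62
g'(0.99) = 13.94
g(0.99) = 4.86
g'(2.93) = 25.58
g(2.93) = 43.19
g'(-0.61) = 4.34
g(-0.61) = -9.76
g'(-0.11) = 7.34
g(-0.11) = -6.84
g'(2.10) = 20.60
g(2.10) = 24.03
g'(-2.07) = -4.42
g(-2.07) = -9.71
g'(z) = 6*z + 8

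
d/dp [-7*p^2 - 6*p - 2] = -14*p - 6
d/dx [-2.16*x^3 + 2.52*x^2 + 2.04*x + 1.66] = -6.48*x^2 + 5.04*x + 2.04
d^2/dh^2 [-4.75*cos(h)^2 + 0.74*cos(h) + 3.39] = -0.74*cos(h) + 9.5*cos(2*h)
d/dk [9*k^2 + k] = 18*k + 1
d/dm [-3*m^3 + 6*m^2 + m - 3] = -9*m^2 + 12*m + 1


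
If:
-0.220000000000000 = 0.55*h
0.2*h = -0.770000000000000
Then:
No Solution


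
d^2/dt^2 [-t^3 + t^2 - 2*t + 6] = 2 - 6*t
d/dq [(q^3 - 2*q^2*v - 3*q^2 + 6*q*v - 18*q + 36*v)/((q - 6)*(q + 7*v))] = (q^2 + 14*q*v - 14*v^2 + 27*v)/(q^2 + 14*q*v + 49*v^2)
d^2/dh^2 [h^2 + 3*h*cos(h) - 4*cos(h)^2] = -3*h*cos(h) - 16*sin(h)^2 - 6*sin(h) + 10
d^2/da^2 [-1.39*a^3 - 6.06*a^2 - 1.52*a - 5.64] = -8.34*a - 12.12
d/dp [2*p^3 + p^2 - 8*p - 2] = 6*p^2 + 2*p - 8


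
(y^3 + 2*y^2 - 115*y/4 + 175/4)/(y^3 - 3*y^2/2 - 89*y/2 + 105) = (y - 5/2)/(y - 6)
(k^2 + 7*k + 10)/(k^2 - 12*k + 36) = (k^2 + 7*k + 10)/(k^2 - 12*k + 36)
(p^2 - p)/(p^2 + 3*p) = (p - 1)/(p + 3)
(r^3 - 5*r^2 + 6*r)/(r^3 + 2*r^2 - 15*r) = (r - 2)/(r + 5)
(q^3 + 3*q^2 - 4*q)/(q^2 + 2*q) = (q^2 + 3*q - 4)/(q + 2)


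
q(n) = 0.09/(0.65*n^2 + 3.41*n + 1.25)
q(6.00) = 0.00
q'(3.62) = -0.00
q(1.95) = 0.01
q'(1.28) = -0.01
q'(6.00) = -0.00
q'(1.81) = -0.01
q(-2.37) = -0.03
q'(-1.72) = -0.01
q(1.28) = 0.01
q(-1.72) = -0.03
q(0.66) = 0.02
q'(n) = 0.09*(-1.3*n - 3.41)/(0.65*n^2 + 3.41*n + 1.25)^2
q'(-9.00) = 0.00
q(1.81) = 0.01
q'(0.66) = -0.03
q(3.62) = 0.00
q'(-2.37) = -0.00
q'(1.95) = -0.00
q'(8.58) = -0.00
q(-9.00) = 0.00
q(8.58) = 0.00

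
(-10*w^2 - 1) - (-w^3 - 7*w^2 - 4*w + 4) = w^3 - 3*w^2 + 4*w - 5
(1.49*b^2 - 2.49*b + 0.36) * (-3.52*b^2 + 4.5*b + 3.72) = -5.2448*b^4 + 15.4698*b^3 - 6.9294*b^2 - 7.6428*b + 1.3392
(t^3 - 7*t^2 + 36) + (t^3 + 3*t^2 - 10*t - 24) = 2*t^3 - 4*t^2 - 10*t + 12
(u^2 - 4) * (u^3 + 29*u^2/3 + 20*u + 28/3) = u^5 + 29*u^4/3 + 16*u^3 - 88*u^2/3 - 80*u - 112/3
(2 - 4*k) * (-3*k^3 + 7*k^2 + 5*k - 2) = 12*k^4 - 34*k^3 - 6*k^2 + 18*k - 4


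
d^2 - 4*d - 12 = (d - 6)*(d + 2)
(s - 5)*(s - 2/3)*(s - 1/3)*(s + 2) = s^4 - 4*s^3 - 61*s^2/9 + 28*s/3 - 20/9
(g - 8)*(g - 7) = g^2 - 15*g + 56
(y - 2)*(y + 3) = y^2 + y - 6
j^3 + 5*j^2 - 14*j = j*(j - 2)*(j + 7)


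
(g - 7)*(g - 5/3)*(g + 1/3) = g^3 - 25*g^2/3 + 79*g/9 + 35/9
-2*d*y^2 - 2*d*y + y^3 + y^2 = y*(-2*d + y)*(y + 1)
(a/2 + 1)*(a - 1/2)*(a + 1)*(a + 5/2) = a^4/2 + 5*a^3/2 + 27*a^2/8 + a/8 - 5/4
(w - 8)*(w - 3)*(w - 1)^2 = w^4 - 13*w^3 + 47*w^2 - 59*w + 24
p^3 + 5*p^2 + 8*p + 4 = (p + 1)*(p + 2)^2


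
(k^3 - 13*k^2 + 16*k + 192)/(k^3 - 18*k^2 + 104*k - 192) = (k^2 - 5*k - 24)/(k^2 - 10*k + 24)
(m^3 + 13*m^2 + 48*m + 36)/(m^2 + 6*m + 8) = (m^3 + 13*m^2 + 48*m + 36)/(m^2 + 6*m + 8)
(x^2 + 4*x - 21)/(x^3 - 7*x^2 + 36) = (x + 7)/(x^2 - 4*x - 12)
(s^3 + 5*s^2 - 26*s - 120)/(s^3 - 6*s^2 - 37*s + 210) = (s + 4)/(s - 7)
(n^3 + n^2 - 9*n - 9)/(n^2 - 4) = (n^3 + n^2 - 9*n - 9)/(n^2 - 4)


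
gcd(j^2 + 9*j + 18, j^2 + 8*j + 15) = j + 3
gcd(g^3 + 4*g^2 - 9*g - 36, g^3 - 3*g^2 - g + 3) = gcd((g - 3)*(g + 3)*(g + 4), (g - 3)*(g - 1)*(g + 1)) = g - 3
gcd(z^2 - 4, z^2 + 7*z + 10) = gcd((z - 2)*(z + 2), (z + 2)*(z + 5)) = z + 2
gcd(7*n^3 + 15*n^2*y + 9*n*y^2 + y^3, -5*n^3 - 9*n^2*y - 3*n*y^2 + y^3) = n^2 + 2*n*y + y^2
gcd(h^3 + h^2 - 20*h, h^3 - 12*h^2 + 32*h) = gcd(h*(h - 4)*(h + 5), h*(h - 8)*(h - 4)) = h^2 - 4*h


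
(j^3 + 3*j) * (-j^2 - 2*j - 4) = -j^5 - 2*j^4 - 7*j^3 - 6*j^2 - 12*j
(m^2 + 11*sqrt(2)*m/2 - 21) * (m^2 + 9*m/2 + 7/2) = m^4 + 9*m^3/2 + 11*sqrt(2)*m^3/2 - 35*m^2/2 + 99*sqrt(2)*m^2/4 - 189*m/2 + 77*sqrt(2)*m/4 - 147/2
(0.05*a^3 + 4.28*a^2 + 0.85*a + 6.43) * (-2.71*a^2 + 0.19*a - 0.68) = -0.1355*a^5 - 11.5893*a^4 - 1.5243*a^3 - 20.1742*a^2 + 0.6437*a - 4.3724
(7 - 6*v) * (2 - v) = 6*v^2 - 19*v + 14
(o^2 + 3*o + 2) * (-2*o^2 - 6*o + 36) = -2*o^4 - 12*o^3 + 14*o^2 + 96*o + 72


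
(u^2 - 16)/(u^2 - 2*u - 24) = (u - 4)/(u - 6)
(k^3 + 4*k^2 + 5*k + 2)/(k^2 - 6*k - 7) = (k^2 + 3*k + 2)/(k - 7)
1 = 1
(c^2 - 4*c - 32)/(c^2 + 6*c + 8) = (c - 8)/(c + 2)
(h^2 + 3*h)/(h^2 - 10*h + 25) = h*(h + 3)/(h^2 - 10*h + 25)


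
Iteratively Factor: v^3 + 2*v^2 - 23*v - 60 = (v + 4)*(v^2 - 2*v - 15) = (v - 5)*(v + 4)*(v + 3)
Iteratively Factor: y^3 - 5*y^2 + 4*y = (y)*(y^2 - 5*y + 4) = y*(y - 4)*(y - 1)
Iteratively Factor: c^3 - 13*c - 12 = (c - 4)*(c^2 + 4*c + 3) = (c - 4)*(c + 1)*(c + 3)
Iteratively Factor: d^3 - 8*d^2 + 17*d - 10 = (d - 2)*(d^2 - 6*d + 5) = (d - 2)*(d - 1)*(d - 5)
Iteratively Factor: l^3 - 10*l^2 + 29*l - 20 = (l - 5)*(l^2 - 5*l + 4) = (l - 5)*(l - 1)*(l - 4)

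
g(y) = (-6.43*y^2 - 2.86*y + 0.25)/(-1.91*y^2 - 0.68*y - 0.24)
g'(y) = (-12.86*y - 2.86)/(-1.91*y^2 - 0.68*y - 0.24) + (3.82*y + 0.68)*(-6.43*y^2 - 2.86*y + 0.25)/(-1.91*y^2 - 0.68*y - 0.24)^2 = (-1.0902*y^2 + 4.0414*y + 0.8564)/(3.6481*y^4 + 2.5976*y^3 + 1.3792*y^2 + 0.3264*y + 0.0576)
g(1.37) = 3.31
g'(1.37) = 0.19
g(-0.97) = 2.20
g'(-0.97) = -2.16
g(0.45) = 2.51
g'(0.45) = 2.82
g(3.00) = 3.40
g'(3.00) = 0.01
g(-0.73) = 1.43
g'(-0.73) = -4.61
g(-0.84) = 1.85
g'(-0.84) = -3.20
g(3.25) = 3.40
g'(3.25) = 0.00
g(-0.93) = 2.11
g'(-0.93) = -2.42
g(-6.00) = 3.30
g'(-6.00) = -0.01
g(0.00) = -1.04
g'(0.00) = 14.87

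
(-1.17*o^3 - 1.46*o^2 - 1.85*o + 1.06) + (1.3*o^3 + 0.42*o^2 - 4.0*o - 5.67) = 0.13*o^3 - 1.04*o^2 - 5.85*o - 4.61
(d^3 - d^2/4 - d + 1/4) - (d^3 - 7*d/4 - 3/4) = -d^2/4 + 3*d/4 + 1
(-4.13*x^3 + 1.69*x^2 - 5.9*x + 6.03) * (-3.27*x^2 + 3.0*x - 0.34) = 13.5051*x^5 - 17.9163*x^4 + 25.7672*x^3 - 37.9927*x^2 + 20.096*x - 2.0502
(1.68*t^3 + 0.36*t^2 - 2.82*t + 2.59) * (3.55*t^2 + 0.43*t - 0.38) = 5.964*t^5 + 2.0004*t^4 - 10.4946*t^3 + 7.8451*t^2 + 2.1853*t - 0.9842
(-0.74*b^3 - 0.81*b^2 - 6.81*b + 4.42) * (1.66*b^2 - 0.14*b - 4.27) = -1.2284*b^5 - 1.241*b^4 - 8.0314*b^3 + 11.7493*b^2 + 28.4599*b - 18.8734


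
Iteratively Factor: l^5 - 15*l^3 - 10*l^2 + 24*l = (l)*(l^4 - 15*l^2 - 10*l + 24) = l*(l + 3)*(l^3 - 3*l^2 - 6*l + 8) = l*(l - 1)*(l + 3)*(l^2 - 2*l - 8) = l*(l - 4)*(l - 1)*(l + 3)*(l + 2)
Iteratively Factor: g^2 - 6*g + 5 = (g - 5)*(g - 1)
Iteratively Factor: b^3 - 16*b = (b - 4)*(b^2 + 4*b) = (b - 4)*(b + 4)*(b)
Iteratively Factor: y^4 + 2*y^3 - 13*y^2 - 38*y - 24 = (y + 3)*(y^3 - y^2 - 10*y - 8) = (y + 2)*(y + 3)*(y^2 - 3*y - 4) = (y - 4)*(y + 2)*(y + 3)*(y + 1)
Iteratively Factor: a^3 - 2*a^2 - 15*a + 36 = (a - 3)*(a^2 + a - 12) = (a - 3)^2*(a + 4)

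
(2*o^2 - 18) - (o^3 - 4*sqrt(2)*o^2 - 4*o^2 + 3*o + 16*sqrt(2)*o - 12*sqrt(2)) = -o^3 + 4*sqrt(2)*o^2 + 6*o^2 - 16*sqrt(2)*o - 3*o - 18 + 12*sqrt(2)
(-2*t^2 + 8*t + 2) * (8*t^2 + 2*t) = -16*t^4 + 60*t^3 + 32*t^2 + 4*t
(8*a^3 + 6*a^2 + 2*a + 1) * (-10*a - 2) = -80*a^4 - 76*a^3 - 32*a^2 - 14*a - 2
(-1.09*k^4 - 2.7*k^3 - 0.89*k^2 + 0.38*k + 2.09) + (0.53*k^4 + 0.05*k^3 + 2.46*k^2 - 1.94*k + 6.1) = -0.56*k^4 - 2.65*k^3 + 1.57*k^2 - 1.56*k + 8.19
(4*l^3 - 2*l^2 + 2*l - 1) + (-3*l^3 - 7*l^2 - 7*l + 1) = l^3 - 9*l^2 - 5*l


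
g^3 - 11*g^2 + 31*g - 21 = (g - 7)*(g - 3)*(g - 1)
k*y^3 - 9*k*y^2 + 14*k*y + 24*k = (y - 6)*(y - 4)*(k*y + k)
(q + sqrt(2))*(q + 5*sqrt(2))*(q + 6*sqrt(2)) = q^3 + 12*sqrt(2)*q^2 + 82*q + 60*sqrt(2)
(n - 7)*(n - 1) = n^2 - 8*n + 7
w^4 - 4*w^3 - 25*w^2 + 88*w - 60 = (w - 6)*(w - 2)*(w - 1)*(w + 5)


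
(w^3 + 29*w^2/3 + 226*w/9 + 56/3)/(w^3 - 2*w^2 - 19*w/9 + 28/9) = (3*w^2 + 25*w + 42)/(3*w^2 - 10*w + 7)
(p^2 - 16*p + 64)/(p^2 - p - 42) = (-p^2 + 16*p - 64)/(-p^2 + p + 42)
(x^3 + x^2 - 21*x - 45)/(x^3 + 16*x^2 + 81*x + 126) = (x^2 - 2*x - 15)/(x^2 + 13*x + 42)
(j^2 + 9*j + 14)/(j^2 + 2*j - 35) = (j + 2)/(j - 5)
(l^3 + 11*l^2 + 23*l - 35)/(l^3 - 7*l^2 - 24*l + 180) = (l^2 + 6*l - 7)/(l^2 - 12*l + 36)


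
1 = 1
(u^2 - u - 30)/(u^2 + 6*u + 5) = (u - 6)/(u + 1)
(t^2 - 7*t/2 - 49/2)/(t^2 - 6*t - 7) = (t + 7/2)/(t + 1)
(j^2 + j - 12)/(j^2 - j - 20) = (j - 3)/(j - 5)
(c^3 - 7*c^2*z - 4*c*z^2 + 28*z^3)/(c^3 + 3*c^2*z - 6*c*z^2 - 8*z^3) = (c^2 - 5*c*z - 14*z^2)/(c^2 + 5*c*z + 4*z^2)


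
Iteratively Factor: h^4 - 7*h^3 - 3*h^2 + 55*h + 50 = (h + 2)*(h^3 - 9*h^2 + 15*h + 25) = (h + 1)*(h + 2)*(h^2 - 10*h + 25) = (h - 5)*(h + 1)*(h + 2)*(h - 5)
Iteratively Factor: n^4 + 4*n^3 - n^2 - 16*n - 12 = (n + 2)*(n^3 + 2*n^2 - 5*n - 6) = (n + 1)*(n + 2)*(n^2 + n - 6) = (n + 1)*(n + 2)*(n + 3)*(n - 2)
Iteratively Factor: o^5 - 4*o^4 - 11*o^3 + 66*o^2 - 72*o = (o - 3)*(o^4 - o^3 - 14*o^2 + 24*o) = o*(o - 3)*(o^3 - o^2 - 14*o + 24) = o*(o - 3)*(o + 4)*(o^2 - 5*o + 6) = o*(o - 3)^2*(o + 4)*(o - 2)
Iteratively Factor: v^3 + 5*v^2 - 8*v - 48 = (v + 4)*(v^2 + v - 12) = (v - 3)*(v + 4)*(v + 4)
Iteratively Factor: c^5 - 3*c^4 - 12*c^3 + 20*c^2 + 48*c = (c - 3)*(c^4 - 12*c^2 - 16*c) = (c - 3)*(c + 2)*(c^3 - 2*c^2 - 8*c) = (c - 4)*(c - 3)*(c + 2)*(c^2 + 2*c) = (c - 4)*(c - 3)*(c + 2)^2*(c)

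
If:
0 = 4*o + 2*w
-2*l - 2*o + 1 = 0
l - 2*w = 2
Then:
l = 0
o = 1/2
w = -1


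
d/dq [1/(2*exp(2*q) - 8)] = -exp(2*q)/(exp(2*q) - 4)^2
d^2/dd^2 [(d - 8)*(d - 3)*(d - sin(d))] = d^2*sin(d) - 11*d*sin(d) - 4*d*cos(d) + 6*d + 22*sqrt(2)*sin(d + pi/4) - 22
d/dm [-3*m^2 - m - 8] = -6*m - 1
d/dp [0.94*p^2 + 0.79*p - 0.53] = 1.88*p + 0.79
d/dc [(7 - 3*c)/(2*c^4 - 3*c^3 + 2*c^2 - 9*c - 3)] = (18*c^4 - 74*c^3 + 69*c^2 - 28*c + 72)/(4*c^8 - 12*c^7 + 17*c^6 - 48*c^5 + 46*c^4 - 18*c^3 + 69*c^2 + 54*c + 9)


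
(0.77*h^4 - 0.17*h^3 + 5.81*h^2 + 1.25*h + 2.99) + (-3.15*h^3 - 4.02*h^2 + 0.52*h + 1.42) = 0.77*h^4 - 3.32*h^3 + 1.79*h^2 + 1.77*h + 4.41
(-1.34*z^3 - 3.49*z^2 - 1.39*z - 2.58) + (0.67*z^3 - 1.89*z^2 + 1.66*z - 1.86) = -0.67*z^3 - 5.38*z^2 + 0.27*z - 4.44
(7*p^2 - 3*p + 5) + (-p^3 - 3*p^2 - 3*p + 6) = -p^3 + 4*p^2 - 6*p + 11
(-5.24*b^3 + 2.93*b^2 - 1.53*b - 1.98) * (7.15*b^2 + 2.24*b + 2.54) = -37.466*b^5 + 9.2119*b^4 - 17.6859*b^3 - 10.142*b^2 - 8.3214*b - 5.0292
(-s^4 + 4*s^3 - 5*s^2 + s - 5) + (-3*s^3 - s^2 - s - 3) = -s^4 + s^3 - 6*s^2 - 8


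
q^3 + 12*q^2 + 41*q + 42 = (q + 2)*(q + 3)*(q + 7)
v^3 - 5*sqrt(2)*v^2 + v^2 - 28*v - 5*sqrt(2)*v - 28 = (v + 1)*(v - 7*sqrt(2))*(v + 2*sqrt(2))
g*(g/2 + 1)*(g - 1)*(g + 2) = g^4/2 + 3*g^3/2 - 2*g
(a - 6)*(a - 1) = a^2 - 7*a + 6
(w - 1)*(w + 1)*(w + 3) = w^3 + 3*w^2 - w - 3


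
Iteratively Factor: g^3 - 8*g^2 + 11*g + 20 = (g + 1)*(g^2 - 9*g + 20) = (g - 5)*(g + 1)*(g - 4)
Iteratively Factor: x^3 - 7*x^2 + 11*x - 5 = (x - 1)*(x^2 - 6*x + 5) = (x - 5)*(x - 1)*(x - 1)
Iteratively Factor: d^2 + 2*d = (d)*(d + 2)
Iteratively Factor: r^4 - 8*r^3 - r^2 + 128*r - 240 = (r - 4)*(r^3 - 4*r^2 - 17*r + 60) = (r - 4)*(r + 4)*(r^2 - 8*r + 15) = (r - 4)*(r - 3)*(r + 4)*(r - 5)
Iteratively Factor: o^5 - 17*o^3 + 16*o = (o + 1)*(o^4 - o^3 - 16*o^2 + 16*o) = o*(o + 1)*(o^3 - o^2 - 16*o + 16) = o*(o + 1)*(o + 4)*(o^2 - 5*o + 4) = o*(o - 4)*(o + 1)*(o + 4)*(o - 1)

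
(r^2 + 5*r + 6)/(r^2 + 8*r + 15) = (r + 2)/(r + 5)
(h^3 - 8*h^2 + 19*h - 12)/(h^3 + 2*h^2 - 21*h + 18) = (h - 4)/(h + 6)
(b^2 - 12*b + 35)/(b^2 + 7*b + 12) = (b^2 - 12*b + 35)/(b^2 + 7*b + 12)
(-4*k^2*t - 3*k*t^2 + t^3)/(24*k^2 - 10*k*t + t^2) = t*(k + t)/(-6*k + t)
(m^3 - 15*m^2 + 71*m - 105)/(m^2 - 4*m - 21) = (m^2 - 8*m + 15)/(m + 3)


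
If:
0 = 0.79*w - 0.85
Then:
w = 1.08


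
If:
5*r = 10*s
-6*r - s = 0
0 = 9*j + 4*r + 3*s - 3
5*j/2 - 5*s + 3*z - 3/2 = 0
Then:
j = 1/3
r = 0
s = 0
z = 2/9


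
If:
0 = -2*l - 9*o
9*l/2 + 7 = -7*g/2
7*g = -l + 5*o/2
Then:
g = 28/67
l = -126/67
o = 28/67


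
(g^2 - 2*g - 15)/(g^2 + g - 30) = (g + 3)/(g + 6)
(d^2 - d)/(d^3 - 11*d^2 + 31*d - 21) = d/(d^2 - 10*d + 21)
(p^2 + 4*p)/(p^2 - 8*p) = (p + 4)/(p - 8)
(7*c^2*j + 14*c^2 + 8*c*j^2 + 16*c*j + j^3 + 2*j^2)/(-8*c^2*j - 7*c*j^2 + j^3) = (-7*c*j - 14*c - j^2 - 2*j)/(j*(8*c - j))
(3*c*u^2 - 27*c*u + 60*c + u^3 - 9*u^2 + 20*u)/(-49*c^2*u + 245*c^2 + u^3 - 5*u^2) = (3*c*u - 12*c + u^2 - 4*u)/(-49*c^2 + u^2)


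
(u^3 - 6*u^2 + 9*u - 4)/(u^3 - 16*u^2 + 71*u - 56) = (u^2 - 5*u + 4)/(u^2 - 15*u + 56)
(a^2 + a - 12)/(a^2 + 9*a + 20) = (a - 3)/(a + 5)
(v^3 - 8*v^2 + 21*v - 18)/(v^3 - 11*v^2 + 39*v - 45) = (v - 2)/(v - 5)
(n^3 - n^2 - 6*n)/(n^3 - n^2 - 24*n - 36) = n*(n - 3)/(n^2 - 3*n - 18)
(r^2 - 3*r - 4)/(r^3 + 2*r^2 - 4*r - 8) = (r^2 - 3*r - 4)/(r^3 + 2*r^2 - 4*r - 8)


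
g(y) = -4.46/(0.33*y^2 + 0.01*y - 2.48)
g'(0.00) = 0.01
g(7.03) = -0.32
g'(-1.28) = -0.98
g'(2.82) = 280.49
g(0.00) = 1.80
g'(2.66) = 561.23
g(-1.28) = 2.28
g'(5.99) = 0.20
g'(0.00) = 0.01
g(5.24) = -0.67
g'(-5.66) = -0.26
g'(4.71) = 0.58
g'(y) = -4.46*(-0.66*y - 0.01)/(0.33*y^2 + 0.01*y - 2.48)^2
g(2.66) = 37.65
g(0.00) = 1.80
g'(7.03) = 0.11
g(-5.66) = -0.56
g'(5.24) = 0.35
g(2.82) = -25.86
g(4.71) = -0.91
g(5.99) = -0.47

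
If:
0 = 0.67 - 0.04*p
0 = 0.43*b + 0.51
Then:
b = -1.19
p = 16.75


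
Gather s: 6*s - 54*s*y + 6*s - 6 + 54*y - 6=s*(12 - 54*y) + 54*y - 12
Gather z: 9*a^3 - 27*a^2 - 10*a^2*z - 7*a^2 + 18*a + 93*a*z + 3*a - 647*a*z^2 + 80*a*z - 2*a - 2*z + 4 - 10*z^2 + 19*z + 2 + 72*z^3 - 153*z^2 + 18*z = 9*a^3 - 34*a^2 + 19*a + 72*z^3 + z^2*(-647*a - 163) + z*(-10*a^2 + 173*a + 35) + 6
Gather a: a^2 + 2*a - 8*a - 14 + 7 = a^2 - 6*a - 7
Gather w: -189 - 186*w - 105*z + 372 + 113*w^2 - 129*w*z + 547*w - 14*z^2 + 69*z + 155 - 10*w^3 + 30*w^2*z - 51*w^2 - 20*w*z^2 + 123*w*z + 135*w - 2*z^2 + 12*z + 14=-10*w^3 + w^2*(30*z + 62) + w*(-20*z^2 - 6*z + 496) - 16*z^2 - 24*z + 352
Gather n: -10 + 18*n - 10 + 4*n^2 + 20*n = 4*n^2 + 38*n - 20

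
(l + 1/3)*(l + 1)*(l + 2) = l^3 + 10*l^2/3 + 3*l + 2/3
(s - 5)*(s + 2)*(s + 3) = s^3 - 19*s - 30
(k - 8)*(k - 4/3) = k^2 - 28*k/3 + 32/3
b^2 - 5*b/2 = b*(b - 5/2)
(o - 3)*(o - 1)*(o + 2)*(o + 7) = o^4 + 5*o^3 - 19*o^2 - 29*o + 42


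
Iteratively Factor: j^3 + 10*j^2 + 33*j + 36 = (j + 3)*(j^2 + 7*j + 12) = (j + 3)^2*(j + 4)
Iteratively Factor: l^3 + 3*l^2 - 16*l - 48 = (l + 3)*(l^2 - 16) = (l - 4)*(l + 3)*(l + 4)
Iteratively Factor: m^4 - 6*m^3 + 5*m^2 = (m)*(m^3 - 6*m^2 + 5*m) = m^2*(m^2 - 6*m + 5) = m^2*(m - 1)*(m - 5)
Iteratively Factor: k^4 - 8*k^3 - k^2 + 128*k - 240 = (k - 3)*(k^3 - 5*k^2 - 16*k + 80) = (k - 5)*(k - 3)*(k^2 - 16) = (k - 5)*(k - 4)*(k - 3)*(k + 4)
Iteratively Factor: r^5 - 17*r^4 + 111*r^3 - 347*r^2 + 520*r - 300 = (r - 2)*(r^4 - 15*r^3 + 81*r^2 - 185*r + 150) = (r - 5)*(r - 2)*(r^3 - 10*r^2 + 31*r - 30) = (r - 5)^2*(r - 2)*(r^2 - 5*r + 6) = (r - 5)^2*(r - 2)^2*(r - 3)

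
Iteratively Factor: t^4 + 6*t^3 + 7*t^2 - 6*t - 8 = (t + 4)*(t^3 + 2*t^2 - t - 2) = (t - 1)*(t + 4)*(t^2 + 3*t + 2) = (t - 1)*(t + 2)*(t + 4)*(t + 1)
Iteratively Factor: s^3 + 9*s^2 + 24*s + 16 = (s + 4)*(s^2 + 5*s + 4) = (s + 1)*(s + 4)*(s + 4)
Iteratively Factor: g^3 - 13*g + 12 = (g - 1)*(g^2 + g - 12) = (g - 3)*(g - 1)*(g + 4)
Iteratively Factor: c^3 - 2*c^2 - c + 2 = (c + 1)*(c^2 - 3*c + 2) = (c - 1)*(c + 1)*(c - 2)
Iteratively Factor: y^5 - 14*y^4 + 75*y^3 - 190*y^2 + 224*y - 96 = (y - 4)*(y^4 - 10*y^3 + 35*y^2 - 50*y + 24) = (y - 4)*(y - 2)*(y^3 - 8*y^2 + 19*y - 12) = (y - 4)*(y - 2)*(y - 1)*(y^2 - 7*y + 12) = (y - 4)*(y - 3)*(y - 2)*(y - 1)*(y - 4)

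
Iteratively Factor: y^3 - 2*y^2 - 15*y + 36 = (y + 4)*(y^2 - 6*y + 9) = (y - 3)*(y + 4)*(y - 3)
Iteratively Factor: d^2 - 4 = (d - 2)*(d + 2)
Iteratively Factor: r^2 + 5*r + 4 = (r + 1)*(r + 4)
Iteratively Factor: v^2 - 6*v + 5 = (v - 5)*(v - 1)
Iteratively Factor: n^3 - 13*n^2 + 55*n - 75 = (n - 5)*(n^2 - 8*n + 15) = (n - 5)*(n - 3)*(n - 5)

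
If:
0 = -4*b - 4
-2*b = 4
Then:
No Solution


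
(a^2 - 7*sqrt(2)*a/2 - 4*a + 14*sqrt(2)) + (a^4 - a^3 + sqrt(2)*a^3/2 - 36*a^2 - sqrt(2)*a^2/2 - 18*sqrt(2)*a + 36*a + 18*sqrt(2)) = a^4 - a^3 + sqrt(2)*a^3/2 - 35*a^2 - sqrt(2)*a^2/2 - 43*sqrt(2)*a/2 + 32*a + 32*sqrt(2)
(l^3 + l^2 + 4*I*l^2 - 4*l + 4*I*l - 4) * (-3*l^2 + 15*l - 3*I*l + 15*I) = -3*l^5 + 12*l^4 - 15*I*l^4 + 39*l^3 + 60*I*l^3 - 96*l^2 + 87*I*l^2 - 120*l - 48*I*l - 60*I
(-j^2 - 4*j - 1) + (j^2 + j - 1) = -3*j - 2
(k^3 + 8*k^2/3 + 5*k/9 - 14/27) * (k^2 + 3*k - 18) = k^5 + 17*k^4/3 - 85*k^3/9 - 1265*k^2/27 - 104*k/9 + 28/3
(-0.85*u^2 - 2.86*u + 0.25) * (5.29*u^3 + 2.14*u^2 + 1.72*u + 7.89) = -4.4965*u^5 - 16.9484*u^4 - 6.2599*u^3 - 11.0907*u^2 - 22.1354*u + 1.9725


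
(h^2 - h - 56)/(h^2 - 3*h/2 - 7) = 2*(-h^2 + h + 56)/(-2*h^2 + 3*h + 14)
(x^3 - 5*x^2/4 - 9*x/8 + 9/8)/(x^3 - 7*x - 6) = (x^2 - 9*x/4 + 9/8)/(x^2 - x - 6)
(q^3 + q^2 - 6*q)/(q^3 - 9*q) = (q - 2)/(q - 3)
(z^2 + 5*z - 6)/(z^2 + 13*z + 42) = (z - 1)/(z + 7)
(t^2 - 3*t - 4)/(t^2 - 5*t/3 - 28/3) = 3*(t + 1)/(3*t + 7)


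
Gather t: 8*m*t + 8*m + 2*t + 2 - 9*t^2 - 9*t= 8*m - 9*t^2 + t*(8*m - 7) + 2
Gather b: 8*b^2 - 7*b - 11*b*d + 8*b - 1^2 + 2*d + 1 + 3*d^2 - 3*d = 8*b^2 + b*(1 - 11*d) + 3*d^2 - d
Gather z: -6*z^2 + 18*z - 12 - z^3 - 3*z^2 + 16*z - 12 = -z^3 - 9*z^2 + 34*z - 24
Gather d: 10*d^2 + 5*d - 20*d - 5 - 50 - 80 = 10*d^2 - 15*d - 135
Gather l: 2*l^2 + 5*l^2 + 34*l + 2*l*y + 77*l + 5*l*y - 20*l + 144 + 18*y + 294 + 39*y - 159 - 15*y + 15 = 7*l^2 + l*(7*y + 91) + 42*y + 294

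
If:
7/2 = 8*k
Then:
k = 7/16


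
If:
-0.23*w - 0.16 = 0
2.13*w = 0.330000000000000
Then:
No Solution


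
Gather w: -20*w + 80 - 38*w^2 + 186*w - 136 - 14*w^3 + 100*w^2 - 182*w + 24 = -14*w^3 + 62*w^2 - 16*w - 32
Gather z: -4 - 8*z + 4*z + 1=-4*z - 3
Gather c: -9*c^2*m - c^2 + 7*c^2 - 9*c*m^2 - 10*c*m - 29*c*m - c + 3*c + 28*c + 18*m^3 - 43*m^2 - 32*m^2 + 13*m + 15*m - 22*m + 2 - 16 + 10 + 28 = c^2*(6 - 9*m) + c*(-9*m^2 - 39*m + 30) + 18*m^3 - 75*m^2 + 6*m + 24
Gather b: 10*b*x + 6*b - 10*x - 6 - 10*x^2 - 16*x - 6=b*(10*x + 6) - 10*x^2 - 26*x - 12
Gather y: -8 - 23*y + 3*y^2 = 3*y^2 - 23*y - 8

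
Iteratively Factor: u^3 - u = (u - 1)*(u^2 + u) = u*(u - 1)*(u + 1)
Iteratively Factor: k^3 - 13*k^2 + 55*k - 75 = (k - 5)*(k^2 - 8*k + 15) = (k - 5)*(k - 3)*(k - 5)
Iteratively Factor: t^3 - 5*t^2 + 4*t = (t - 4)*(t^2 - t) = t*(t - 4)*(t - 1)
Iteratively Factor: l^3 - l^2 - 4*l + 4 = (l - 1)*(l^2 - 4) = (l - 1)*(l + 2)*(l - 2)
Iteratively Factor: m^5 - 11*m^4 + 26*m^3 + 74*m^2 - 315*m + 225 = (m + 3)*(m^4 - 14*m^3 + 68*m^2 - 130*m + 75) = (m - 3)*(m + 3)*(m^3 - 11*m^2 + 35*m - 25) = (m - 3)*(m - 1)*(m + 3)*(m^2 - 10*m + 25) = (m - 5)*(m - 3)*(m - 1)*(m + 3)*(m - 5)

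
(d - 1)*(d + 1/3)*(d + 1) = d^3 + d^2/3 - d - 1/3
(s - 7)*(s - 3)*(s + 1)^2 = s^4 - 8*s^3 + 2*s^2 + 32*s + 21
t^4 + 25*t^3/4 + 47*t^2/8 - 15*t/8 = t*(t - 1/4)*(t + 3/2)*(t + 5)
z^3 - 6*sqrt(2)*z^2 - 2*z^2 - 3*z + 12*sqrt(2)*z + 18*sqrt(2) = (z - 3)*(z + 1)*(z - 6*sqrt(2))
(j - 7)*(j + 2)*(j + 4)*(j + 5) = j^4 + 4*j^3 - 39*j^2 - 226*j - 280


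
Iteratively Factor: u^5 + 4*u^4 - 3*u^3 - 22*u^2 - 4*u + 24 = (u + 2)*(u^4 + 2*u^3 - 7*u^2 - 8*u + 12) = (u - 1)*(u + 2)*(u^3 + 3*u^2 - 4*u - 12) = (u - 2)*(u - 1)*(u + 2)*(u^2 + 5*u + 6) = (u - 2)*(u - 1)*(u + 2)^2*(u + 3)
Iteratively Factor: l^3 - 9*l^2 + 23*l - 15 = (l - 1)*(l^2 - 8*l + 15) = (l - 3)*(l - 1)*(l - 5)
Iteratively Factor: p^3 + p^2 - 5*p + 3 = (p - 1)*(p^2 + 2*p - 3) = (p - 1)*(p + 3)*(p - 1)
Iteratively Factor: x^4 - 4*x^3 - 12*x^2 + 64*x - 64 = (x - 2)*(x^3 - 2*x^2 - 16*x + 32) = (x - 2)*(x + 4)*(x^2 - 6*x + 8) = (x - 2)^2*(x + 4)*(x - 4)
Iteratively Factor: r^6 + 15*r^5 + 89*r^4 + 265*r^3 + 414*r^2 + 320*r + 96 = (r + 2)*(r^5 + 13*r^4 + 63*r^3 + 139*r^2 + 136*r + 48) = (r + 1)*(r + 2)*(r^4 + 12*r^3 + 51*r^2 + 88*r + 48) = (r + 1)*(r + 2)*(r + 3)*(r^3 + 9*r^2 + 24*r + 16) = (r + 1)*(r + 2)*(r + 3)*(r + 4)*(r^2 + 5*r + 4) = (r + 1)*(r + 2)*(r + 3)*(r + 4)^2*(r + 1)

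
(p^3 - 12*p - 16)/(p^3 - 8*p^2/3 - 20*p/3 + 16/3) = 3*(p + 2)/(3*p - 2)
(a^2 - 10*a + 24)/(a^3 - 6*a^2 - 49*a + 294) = (a - 4)/(a^2 - 49)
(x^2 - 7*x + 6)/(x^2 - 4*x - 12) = (x - 1)/(x + 2)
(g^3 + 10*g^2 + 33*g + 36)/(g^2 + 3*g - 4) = (g^2 + 6*g + 9)/(g - 1)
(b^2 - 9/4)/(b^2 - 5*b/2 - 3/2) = (9 - 4*b^2)/(2*(-2*b^2 + 5*b + 3))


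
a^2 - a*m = a*(a - m)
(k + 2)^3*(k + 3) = k^4 + 9*k^3 + 30*k^2 + 44*k + 24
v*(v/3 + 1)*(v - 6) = v^3/3 - v^2 - 6*v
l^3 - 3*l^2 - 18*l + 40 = (l - 5)*(l - 2)*(l + 4)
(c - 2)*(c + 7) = c^2 + 5*c - 14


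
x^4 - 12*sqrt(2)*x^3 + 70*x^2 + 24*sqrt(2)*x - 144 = (x - 6*sqrt(2))^2*(x - sqrt(2))*(x + sqrt(2))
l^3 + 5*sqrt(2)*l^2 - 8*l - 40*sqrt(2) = (l - 2*sqrt(2))*(l + 2*sqrt(2))*(l + 5*sqrt(2))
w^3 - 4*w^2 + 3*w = w*(w - 3)*(w - 1)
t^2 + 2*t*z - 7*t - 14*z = (t - 7)*(t + 2*z)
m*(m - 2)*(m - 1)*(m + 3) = m^4 - 7*m^2 + 6*m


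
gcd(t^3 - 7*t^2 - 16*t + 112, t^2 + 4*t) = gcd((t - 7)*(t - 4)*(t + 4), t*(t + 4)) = t + 4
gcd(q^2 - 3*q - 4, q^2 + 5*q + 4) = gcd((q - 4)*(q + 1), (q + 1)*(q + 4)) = q + 1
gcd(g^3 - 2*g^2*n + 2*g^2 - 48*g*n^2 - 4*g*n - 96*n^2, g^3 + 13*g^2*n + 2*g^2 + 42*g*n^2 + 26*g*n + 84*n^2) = g^2 + 6*g*n + 2*g + 12*n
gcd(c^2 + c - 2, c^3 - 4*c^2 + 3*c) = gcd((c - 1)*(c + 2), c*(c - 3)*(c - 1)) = c - 1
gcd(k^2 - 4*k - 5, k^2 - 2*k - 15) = k - 5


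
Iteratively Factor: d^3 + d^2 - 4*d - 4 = (d + 1)*(d^2 - 4) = (d + 1)*(d + 2)*(d - 2)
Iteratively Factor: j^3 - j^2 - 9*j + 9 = (j + 3)*(j^2 - 4*j + 3) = (j - 3)*(j + 3)*(j - 1)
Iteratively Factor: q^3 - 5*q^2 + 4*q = (q - 4)*(q^2 - q) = (q - 4)*(q - 1)*(q)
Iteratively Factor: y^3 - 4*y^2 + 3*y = (y - 3)*(y^2 - y) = y*(y - 3)*(y - 1)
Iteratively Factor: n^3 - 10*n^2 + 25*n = (n - 5)*(n^2 - 5*n) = n*(n - 5)*(n - 5)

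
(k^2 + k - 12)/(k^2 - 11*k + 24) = (k + 4)/(k - 8)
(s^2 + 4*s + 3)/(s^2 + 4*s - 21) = (s^2 + 4*s + 3)/(s^2 + 4*s - 21)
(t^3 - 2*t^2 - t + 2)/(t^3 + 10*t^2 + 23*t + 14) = (t^2 - 3*t + 2)/(t^2 + 9*t + 14)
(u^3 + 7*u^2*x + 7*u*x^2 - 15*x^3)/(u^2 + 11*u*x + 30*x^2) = (u^2 + 2*u*x - 3*x^2)/(u + 6*x)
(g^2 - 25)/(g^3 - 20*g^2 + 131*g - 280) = (g + 5)/(g^2 - 15*g + 56)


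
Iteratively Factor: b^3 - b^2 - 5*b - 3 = (b + 1)*(b^2 - 2*b - 3) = (b + 1)^2*(b - 3)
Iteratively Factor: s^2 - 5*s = (s - 5)*(s)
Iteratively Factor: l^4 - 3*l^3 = (l)*(l^3 - 3*l^2) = l^2*(l^2 - 3*l) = l^2*(l - 3)*(l)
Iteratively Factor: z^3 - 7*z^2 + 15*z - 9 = (z - 1)*(z^2 - 6*z + 9) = (z - 3)*(z - 1)*(z - 3)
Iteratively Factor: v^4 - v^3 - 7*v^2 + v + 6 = (v - 1)*(v^3 - 7*v - 6) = (v - 3)*(v - 1)*(v^2 + 3*v + 2) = (v - 3)*(v - 1)*(v + 1)*(v + 2)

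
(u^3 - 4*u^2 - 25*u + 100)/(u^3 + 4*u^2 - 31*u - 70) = (u^2 + u - 20)/(u^2 + 9*u + 14)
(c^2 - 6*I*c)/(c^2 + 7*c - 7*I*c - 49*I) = c*(c - 6*I)/(c^2 + 7*c*(1 - I) - 49*I)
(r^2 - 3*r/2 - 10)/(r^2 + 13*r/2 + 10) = (r - 4)/(r + 4)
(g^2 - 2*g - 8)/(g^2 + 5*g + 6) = (g - 4)/(g + 3)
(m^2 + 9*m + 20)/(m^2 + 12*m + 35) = (m + 4)/(m + 7)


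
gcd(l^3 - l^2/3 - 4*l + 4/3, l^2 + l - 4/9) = l - 1/3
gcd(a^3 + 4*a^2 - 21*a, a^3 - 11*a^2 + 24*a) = a^2 - 3*a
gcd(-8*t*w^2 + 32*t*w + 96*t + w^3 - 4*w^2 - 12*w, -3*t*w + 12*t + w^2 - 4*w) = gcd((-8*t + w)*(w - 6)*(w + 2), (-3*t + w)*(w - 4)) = 1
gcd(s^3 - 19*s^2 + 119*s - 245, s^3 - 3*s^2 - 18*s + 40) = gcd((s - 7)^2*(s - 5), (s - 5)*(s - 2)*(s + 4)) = s - 5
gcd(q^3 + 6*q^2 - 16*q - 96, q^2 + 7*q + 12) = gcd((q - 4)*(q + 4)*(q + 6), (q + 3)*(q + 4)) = q + 4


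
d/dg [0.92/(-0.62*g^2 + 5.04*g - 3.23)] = (1.1408*g - 4.6368)/(0.62*g^2 - 5.04*g + 3.23)^2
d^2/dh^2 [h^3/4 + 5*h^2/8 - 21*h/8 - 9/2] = 3*h/2 + 5/4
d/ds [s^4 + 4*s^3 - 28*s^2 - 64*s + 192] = 4*s^3 + 12*s^2 - 56*s - 64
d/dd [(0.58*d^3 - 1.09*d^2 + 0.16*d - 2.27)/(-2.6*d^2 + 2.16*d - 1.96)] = (-1.508*d^4 + 2.5056*d^3 - 5.3488*d^2 - 7.5312*d + 4.5896)/(6.76*d^4 - 11.232*d^3 + 14.8576*d^2 - 8.4672*d + 3.8416)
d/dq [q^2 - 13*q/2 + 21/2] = 2*q - 13/2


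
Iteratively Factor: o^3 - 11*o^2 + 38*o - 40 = (o - 5)*(o^2 - 6*o + 8) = (o - 5)*(o - 4)*(o - 2)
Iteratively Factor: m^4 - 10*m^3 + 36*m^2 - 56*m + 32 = (m - 2)*(m^3 - 8*m^2 + 20*m - 16) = (m - 2)^2*(m^2 - 6*m + 8) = (m - 2)^3*(m - 4)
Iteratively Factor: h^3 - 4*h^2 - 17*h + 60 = (h - 3)*(h^2 - h - 20) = (h - 5)*(h - 3)*(h + 4)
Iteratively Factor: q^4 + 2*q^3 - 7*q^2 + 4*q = (q)*(q^3 + 2*q^2 - 7*q + 4) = q*(q + 4)*(q^2 - 2*q + 1) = q*(q - 1)*(q + 4)*(q - 1)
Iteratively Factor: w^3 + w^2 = (w)*(w^2 + w) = w*(w + 1)*(w)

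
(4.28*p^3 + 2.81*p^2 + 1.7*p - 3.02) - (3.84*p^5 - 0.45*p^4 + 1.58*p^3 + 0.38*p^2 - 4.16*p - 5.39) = -3.84*p^5 + 0.45*p^4 + 2.7*p^3 + 2.43*p^2 + 5.86*p + 2.37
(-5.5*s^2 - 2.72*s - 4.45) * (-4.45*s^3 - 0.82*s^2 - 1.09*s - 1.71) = 24.475*s^5 + 16.614*s^4 + 28.0279*s^3 + 16.0188*s^2 + 9.5017*s + 7.6095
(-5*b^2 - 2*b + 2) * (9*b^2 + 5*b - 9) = -45*b^4 - 43*b^3 + 53*b^2 + 28*b - 18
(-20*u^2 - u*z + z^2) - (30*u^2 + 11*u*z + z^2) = -50*u^2 - 12*u*z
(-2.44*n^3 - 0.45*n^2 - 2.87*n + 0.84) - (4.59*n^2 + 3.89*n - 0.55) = -2.44*n^3 - 5.04*n^2 - 6.76*n + 1.39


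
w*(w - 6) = w^2 - 6*w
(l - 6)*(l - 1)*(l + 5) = l^3 - 2*l^2 - 29*l + 30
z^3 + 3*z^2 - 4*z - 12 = (z - 2)*(z + 2)*(z + 3)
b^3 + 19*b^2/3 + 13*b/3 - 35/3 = (b - 1)*(b + 7/3)*(b + 5)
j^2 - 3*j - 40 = (j - 8)*(j + 5)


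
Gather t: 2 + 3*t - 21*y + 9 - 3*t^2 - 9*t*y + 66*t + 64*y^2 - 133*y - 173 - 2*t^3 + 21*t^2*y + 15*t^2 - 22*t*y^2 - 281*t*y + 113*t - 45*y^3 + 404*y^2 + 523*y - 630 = -2*t^3 + t^2*(21*y + 12) + t*(-22*y^2 - 290*y + 182) - 45*y^3 + 468*y^2 + 369*y - 792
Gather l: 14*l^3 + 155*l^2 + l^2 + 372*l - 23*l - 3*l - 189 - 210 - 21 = 14*l^3 + 156*l^2 + 346*l - 420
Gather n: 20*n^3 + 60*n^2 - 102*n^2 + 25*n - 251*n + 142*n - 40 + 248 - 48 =20*n^3 - 42*n^2 - 84*n + 160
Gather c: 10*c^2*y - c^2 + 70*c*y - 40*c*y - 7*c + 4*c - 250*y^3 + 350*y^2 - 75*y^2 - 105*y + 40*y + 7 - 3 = c^2*(10*y - 1) + c*(30*y - 3) - 250*y^3 + 275*y^2 - 65*y + 4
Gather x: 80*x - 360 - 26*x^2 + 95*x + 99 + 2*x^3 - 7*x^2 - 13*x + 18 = 2*x^3 - 33*x^2 + 162*x - 243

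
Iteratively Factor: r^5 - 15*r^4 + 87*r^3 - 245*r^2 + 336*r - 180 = (r - 3)*(r^4 - 12*r^3 + 51*r^2 - 92*r + 60) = (r - 3)^2*(r^3 - 9*r^2 + 24*r - 20) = (r - 5)*(r - 3)^2*(r^2 - 4*r + 4) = (r - 5)*(r - 3)^2*(r - 2)*(r - 2)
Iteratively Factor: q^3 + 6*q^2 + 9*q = (q + 3)*(q^2 + 3*q) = q*(q + 3)*(q + 3)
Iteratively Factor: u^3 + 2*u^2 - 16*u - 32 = (u - 4)*(u^2 + 6*u + 8) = (u - 4)*(u + 4)*(u + 2)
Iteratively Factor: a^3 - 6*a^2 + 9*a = (a - 3)*(a^2 - 3*a) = a*(a - 3)*(a - 3)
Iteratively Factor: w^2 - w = (w - 1)*(w)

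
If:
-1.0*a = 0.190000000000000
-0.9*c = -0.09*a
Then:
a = -0.19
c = -0.02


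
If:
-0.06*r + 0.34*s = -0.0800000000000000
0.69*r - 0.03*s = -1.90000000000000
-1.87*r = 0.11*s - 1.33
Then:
No Solution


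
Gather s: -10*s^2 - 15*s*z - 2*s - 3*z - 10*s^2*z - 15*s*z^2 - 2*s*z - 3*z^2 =s^2*(-10*z - 10) + s*(-15*z^2 - 17*z - 2) - 3*z^2 - 3*z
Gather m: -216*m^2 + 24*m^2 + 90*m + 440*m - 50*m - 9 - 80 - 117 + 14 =-192*m^2 + 480*m - 192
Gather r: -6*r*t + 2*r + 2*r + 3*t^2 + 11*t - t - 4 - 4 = r*(4 - 6*t) + 3*t^2 + 10*t - 8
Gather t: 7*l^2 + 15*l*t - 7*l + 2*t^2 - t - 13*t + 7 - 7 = 7*l^2 - 7*l + 2*t^2 + t*(15*l - 14)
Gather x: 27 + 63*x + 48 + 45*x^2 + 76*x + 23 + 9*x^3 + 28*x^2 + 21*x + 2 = 9*x^3 + 73*x^2 + 160*x + 100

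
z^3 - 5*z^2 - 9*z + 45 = (z - 5)*(z - 3)*(z + 3)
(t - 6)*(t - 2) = t^2 - 8*t + 12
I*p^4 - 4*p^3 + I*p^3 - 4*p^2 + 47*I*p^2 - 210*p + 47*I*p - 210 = (p - 7*I)*(p + 5*I)*(p + 6*I)*(I*p + I)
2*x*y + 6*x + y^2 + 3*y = (2*x + y)*(y + 3)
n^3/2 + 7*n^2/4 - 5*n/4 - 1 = (n/2 + 1/4)*(n - 1)*(n + 4)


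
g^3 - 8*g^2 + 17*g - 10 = (g - 5)*(g - 2)*(g - 1)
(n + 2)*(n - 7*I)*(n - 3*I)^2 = n^4 + 2*n^3 - 13*I*n^3 - 51*n^2 - 26*I*n^2 - 102*n + 63*I*n + 126*I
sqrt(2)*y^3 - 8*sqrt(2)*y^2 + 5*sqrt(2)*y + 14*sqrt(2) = (y - 7)*(y - 2)*(sqrt(2)*y + sqrt(2))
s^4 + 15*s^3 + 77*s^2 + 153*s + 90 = (s + 1)*(s + 3)*(s + 5)*(s + 6)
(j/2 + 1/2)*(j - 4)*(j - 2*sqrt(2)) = j^3/2 - 3*j^2/2 - sqrt(2)*j^2 - 2*j + 3*sqrt(2)*j + 4*sqrt(2)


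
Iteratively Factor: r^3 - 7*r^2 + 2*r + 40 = (r + 2)*(r^2 - 9*r + 20) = (r - 5)*(r + 2)*(r - 4)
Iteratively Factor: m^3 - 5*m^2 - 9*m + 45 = (m + 3)*(m^2 - 8*m + 15) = (m - 5)*(m + 3)*(m - 3)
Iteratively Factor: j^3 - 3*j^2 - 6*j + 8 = (j - 4)*(j^2 + j - 2) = (j - 4)*(j + 2)*(j - 1)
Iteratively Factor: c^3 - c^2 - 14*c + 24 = (c - 3)*(c^2 + 2*c - 8) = (c - 3)*(c - 2)*(c + 4)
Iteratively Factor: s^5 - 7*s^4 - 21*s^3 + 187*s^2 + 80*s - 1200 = (s - 4)*(s^4 - 3*s^3 - 33*s^2 + 55*s + 300) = (s - 4)*(s + 3)*(s^3 - 6*s^2 - 15*s + 100) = (s - 5)*(s - 4)*(s + 3)*(s^2 - s - 20) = (s - 5)*(s - 4)*(s + 3)*(s + 4)*(s - 5)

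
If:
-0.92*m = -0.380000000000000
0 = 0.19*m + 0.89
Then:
No Solution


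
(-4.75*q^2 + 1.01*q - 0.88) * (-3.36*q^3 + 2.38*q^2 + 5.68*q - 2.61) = 15.96*q^5 - 14.6986*q^4 - 21.6194*q^3 + 16.0399*q^2 - 7.6345*q + 2.2968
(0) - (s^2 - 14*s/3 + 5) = -s^2 + 14*s/3 - 5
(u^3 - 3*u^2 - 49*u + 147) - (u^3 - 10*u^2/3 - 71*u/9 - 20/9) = u^2/3 - 370*u/9 + 1343/9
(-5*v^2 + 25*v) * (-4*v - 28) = 20*v^3 + 40*v^2 - 700*v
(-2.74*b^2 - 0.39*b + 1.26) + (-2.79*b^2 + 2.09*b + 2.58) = -5.53*b^2 + 1.7*b + 3.84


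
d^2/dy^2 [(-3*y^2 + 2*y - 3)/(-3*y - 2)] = 102/(27*y^3 + 54*y^2 + 36*y + 8)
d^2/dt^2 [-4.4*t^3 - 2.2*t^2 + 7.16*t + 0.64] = -26.4*t - 4.4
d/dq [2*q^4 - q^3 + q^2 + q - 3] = 8*q^3 - 3*q^2 + 2*q + 1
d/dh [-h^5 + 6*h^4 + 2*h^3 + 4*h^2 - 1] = h*(-5*h^3 + 24*h^2 + 6*h + 8)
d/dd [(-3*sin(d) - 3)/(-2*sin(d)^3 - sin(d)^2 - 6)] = 3*(-4*sin(d)^3 - 7*sin(d)^2 - 2*sin(d) + 6)*cos(d)/(2*sin(d)^3 + sin(d)^2 + 6)^2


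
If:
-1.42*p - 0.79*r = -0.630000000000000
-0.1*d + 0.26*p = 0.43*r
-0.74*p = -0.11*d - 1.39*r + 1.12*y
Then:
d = 0.163872832369942 - 5.5028901734104*y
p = 0.347850433526012 - 0.532755298651252*y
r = 0.957610789980732*y + 0.172218208092486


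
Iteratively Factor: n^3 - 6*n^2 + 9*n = (n - 3)*(n^2 - 3*n) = n*(n - 3)*(n - 3)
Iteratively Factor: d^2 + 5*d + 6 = (d + 2)*(d + 3)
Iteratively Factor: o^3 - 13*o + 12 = (o - 1)*(o^2 + o - 12) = (o - 1)*(o + 4)*(o - 3)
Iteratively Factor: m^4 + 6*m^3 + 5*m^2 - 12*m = (m)*(m^3 + 6*m^2 + 5*m - 12) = m*(m - 1)*(m^2 + 7*m + 12) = m*(m - 1)*(m + 4)*(m + 3)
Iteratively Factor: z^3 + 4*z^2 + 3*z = (z)*(z^2 + 4*z + 3) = z*(z + 3)*(z + 1)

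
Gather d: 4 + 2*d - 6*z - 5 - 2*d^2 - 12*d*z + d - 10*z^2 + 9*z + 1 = -2*d^2 + d*(3 - 12*z) - 10*z^2 + 3*z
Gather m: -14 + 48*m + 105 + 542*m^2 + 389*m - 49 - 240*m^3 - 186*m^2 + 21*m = -240*m^3 + 356*m^2 + 458*m + 42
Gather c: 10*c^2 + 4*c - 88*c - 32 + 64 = 10*c^2 - 84*c + 32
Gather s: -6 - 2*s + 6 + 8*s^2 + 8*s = 8*s^2 + 6*s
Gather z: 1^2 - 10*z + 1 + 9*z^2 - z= 9*z^2 - 11*z + 2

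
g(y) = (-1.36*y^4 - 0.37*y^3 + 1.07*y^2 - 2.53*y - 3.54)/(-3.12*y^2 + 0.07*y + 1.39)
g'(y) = (6.24*y - 0.07)*(-1.36*y^4 - 0.37*y^3 + 1.07*y^2 - 2.53*y - 3.54)/(-3.12*y^2 + 0.07*y + 1.39)^2 + (-5.44*y^3 - 1.11*y^2 + 2.14*y - 2.53)/(-3.12*y^2 + 0.07*y + 1.39)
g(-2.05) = 1.24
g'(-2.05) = -1.63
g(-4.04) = 6.30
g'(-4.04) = -3.42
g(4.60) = 9.91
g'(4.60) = 4.07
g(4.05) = 7.81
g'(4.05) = 3.57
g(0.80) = 10.21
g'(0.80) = -83.44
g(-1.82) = 0.89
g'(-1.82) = -1.38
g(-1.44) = 0.47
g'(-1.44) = -0.79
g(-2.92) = 3.02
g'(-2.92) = -2.44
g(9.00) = 36.43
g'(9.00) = 7.96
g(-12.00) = 61.02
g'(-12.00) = -10.34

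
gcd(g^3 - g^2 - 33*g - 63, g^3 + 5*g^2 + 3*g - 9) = g^2 + 6*g + 9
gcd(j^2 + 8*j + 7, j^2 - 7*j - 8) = j + 1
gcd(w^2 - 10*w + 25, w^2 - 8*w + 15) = w - 5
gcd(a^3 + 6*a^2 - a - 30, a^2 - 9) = a + 3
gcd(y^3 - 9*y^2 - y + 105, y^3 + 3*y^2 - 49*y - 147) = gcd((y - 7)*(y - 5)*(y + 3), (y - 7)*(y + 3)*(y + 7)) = y^2 - 4*y - 21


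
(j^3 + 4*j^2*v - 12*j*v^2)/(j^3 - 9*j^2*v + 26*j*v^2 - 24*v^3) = j*(j + 6*v)/(j^2 - 7*j*v + 12*v^2)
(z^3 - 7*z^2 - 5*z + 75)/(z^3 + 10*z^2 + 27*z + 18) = (z^2 - 10*z + 25)/(z^2 + 7*z + 6)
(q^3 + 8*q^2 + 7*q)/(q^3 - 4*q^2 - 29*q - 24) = q*(q + 7)/(q^2 - 5*q - 24)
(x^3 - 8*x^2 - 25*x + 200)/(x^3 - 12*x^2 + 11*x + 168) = (x^2 - 25)/(x^2 - 4*x - 21)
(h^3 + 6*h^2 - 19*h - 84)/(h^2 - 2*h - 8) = (h^2 + 10*h + 21)/(h + 2)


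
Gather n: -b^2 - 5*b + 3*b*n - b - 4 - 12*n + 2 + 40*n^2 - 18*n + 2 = -b^2 - 6*b + 40*n^2 + n*(3*b - 30)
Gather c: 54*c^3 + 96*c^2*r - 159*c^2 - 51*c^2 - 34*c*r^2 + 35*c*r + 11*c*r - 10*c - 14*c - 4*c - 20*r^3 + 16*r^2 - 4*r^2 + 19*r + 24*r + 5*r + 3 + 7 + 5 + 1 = 54*c^3 + c^2*(96*r - 210) + c*(-34*r^2 + 46*r - 28) - 20*r^3 + 12*r^2 + 48*r + 16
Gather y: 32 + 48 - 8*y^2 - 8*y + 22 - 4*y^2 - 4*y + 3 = -12*y^2 - 12*y + 105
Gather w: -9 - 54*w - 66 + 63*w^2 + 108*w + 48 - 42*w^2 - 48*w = 21*w^2 + 6*w - 27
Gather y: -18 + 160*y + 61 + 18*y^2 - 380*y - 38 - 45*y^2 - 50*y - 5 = -27*y^2 - 270*y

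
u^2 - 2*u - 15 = (u - 5)*(u + 3)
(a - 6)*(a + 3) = a^2 - 3*a - 18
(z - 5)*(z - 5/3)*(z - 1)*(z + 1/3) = z^4 - 22*z^3/3 + 112*z^2/9 - 10*z/3 - 25/9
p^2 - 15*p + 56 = (p - 8)*(p - 7)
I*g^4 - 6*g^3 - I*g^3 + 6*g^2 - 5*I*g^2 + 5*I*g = g*(g + I)*(g + 5*I)*(I*g - I)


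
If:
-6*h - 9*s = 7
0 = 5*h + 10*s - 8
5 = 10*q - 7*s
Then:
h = -142/15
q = 328/75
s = 83/15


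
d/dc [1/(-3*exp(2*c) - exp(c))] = (6*exp(c) + 1)*exp(-c)/(3*exp(c) + 1)^2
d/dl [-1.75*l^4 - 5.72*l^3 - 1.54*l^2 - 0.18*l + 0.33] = -7.0*l^3 - 17.16*l^2 - 3.08*l - 0.18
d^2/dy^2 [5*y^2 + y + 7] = 10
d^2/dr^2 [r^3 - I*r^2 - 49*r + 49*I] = 6*r - 2*I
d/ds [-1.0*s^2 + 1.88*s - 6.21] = 1.88 - 2.0*s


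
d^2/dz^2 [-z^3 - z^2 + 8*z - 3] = -6*z - 2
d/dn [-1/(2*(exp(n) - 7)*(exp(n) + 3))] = (exp(n) - 2)*exp(n)/((exp(n) - 7)^2*(exp(n) + 3)^2)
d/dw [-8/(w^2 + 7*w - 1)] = 8*(2*w + 7)/(w^2 + 7*w - 1)^2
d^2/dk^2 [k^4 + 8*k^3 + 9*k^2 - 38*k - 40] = 12*k^2 + 48*k + 18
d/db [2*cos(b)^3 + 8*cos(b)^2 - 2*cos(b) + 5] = 2*(-3*cos(b)^2 - 8*cos(b) + 1)*sin(b)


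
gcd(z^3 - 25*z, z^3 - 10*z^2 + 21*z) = z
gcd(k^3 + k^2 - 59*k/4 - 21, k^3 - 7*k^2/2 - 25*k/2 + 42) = k^2 - k/2 - 14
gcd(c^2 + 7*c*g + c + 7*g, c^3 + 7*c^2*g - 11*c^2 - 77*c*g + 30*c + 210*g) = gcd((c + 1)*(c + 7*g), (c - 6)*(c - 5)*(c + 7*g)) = c + 7*g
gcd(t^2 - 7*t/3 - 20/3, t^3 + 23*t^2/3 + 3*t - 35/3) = t + 5/3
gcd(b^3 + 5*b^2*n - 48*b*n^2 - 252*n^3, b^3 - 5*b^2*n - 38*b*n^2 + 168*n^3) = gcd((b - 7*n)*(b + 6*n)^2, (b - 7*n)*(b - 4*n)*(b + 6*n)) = b^2 - b*n - 42*n^2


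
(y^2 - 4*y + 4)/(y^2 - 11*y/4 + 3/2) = 4*(y - 2)/(4*y - 3)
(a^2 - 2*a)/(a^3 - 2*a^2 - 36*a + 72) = a/(a^2 - 36)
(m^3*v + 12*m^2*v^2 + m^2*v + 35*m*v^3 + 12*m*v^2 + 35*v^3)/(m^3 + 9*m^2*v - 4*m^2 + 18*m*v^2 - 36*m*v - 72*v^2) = v*(m^3 + 12*m^2*v + m^2 + 35*m*v^2 + 12*m*v + 35*v^2)/(m^3 + 9*m^2*v - 4*m^2 + 18*m*v^2 - 36*m*v - 72*v^2)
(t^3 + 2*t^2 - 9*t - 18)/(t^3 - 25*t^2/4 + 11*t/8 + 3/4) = 8*(t^3 + 2*t^2 - 9*t - 18)/(8*t^3 - 50*t^2 + 11*t + 6)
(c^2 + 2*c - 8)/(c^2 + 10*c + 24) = (c - 2)/(c + 6)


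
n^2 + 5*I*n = n*(n + 5*I)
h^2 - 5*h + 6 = (h - 3)*(h - 2)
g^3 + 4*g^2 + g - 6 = (g - 1)*(g + 2)*(g + 3)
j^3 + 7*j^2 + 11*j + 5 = (j + 1)^2*(j + 5)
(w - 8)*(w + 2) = w^2 - 6*w - 16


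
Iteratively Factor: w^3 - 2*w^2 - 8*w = (w - 4)*(w^2 + 2*w) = w*(w - 4)*(w + 2)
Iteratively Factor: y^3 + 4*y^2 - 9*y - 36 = (y - 3)*(y^2 + 7*y + 12) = (y - 3)*(y + 4)*(y + 3)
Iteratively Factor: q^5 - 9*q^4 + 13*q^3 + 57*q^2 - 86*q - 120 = (q + 2)*(q^4 - 11*q^3 + 35*q^2 - 13*q - 60) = (q - 5)*(q + 2)*(q^3 - 6*q^2 + 5*q + 12) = (q - 5)*(q - 4)*(q + 2)*(q^2 - 2*q - 3) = (q - 5)*(q - 4)*(q - 3)*(q + 2)*(q + 1)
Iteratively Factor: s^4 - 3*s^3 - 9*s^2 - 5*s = (s + 1)*(s^3 - 4*s^2 - 5*s) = s*(s + 1)*(s^2 - 4*s - 5) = s*(s - 5)*(s + 1)*(s + 1)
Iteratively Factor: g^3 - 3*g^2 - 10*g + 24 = (g - 2)*(g^2 - g - 12) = (g - 2)*(g + 3)*(g - 4)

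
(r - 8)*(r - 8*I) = r^2 - 8*r - 8*I*r + 64*I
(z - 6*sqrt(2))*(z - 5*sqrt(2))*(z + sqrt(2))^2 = z^4 - 9*sqrt(2)*z^3 + 18*z^2 + 98*sqrt(2)*z + 120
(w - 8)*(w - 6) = w^2 - 14*w + 48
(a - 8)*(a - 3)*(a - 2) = a^3 - 13*a^2 + 46*a - 48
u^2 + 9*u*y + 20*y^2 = (u + 4*y)*(u + 5*y)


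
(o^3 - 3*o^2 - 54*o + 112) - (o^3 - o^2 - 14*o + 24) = -2*o^2 - 40*o + 88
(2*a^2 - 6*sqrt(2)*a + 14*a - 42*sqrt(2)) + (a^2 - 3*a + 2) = 3*a^2 - 6*sqrt(2)*a + 11*a - 42*sqrt(2) + 2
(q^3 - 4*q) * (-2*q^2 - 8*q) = -2*q^5 - 8*q^4 + 8*q^3 + 32*q^2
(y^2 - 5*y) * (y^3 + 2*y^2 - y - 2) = y^5 - 3*y^4 - 11*y^3 + 3*y^2 + 10*y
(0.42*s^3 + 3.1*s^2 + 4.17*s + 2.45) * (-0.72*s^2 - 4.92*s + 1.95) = -0.3024*s^5 - 4.2984*s^4 - 17.4354*s^3 - 16.2354*s^2 - 3.9225*s + 4.7775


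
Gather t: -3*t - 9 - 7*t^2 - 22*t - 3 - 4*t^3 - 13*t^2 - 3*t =-4*t^3 - 20*t^2 - 28*t - 12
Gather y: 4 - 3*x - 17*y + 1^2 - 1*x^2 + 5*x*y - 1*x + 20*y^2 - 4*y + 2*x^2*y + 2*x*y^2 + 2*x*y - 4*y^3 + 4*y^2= -x^2 - 4*x - 4*y^3 + y^2*(2*x + 24) + y*(2*x^2 + 7*x - 21) + 5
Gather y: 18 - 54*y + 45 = 63 - 54*y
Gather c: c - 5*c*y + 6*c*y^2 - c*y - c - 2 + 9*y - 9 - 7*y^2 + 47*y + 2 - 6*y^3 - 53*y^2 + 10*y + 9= c*(6*y^2 - 6*y) - 6*y^3 - 60*y^2 + 66*y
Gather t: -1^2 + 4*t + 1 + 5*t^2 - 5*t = 5*t^2 - t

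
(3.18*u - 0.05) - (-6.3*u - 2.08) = 9.48*u + 2.03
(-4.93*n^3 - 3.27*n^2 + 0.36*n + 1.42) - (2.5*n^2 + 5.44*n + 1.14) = -4.93*n^3 - 5.77*n^2 - 5.08*n + 0.28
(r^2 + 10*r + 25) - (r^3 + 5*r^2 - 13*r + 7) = -r^3 - 4*r^2 + 23*r + 18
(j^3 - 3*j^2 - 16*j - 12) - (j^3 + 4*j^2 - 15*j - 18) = -7*j^2 - j + 6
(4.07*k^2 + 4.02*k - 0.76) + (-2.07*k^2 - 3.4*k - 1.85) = 2.0*k^2 + 0.62*k - 2.61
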